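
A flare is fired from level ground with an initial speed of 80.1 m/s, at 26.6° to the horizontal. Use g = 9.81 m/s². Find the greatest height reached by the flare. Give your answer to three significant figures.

65.6 m

Vertical component of launch velocity: v_y = 80.1 sin 26.6° = 35.87 m/s.
At the highest point the vertical velocity is zero, so v_y² = 2 g h_max.
h_max = (35.87)² / (2 × 9.81) = 1287 / 19.62 = 65.6 m.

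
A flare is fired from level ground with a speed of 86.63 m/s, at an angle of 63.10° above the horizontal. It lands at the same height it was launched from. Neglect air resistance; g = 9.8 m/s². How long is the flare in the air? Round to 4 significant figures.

15.77 s

Vertical component: v_y = 86.63 sin 63.10° = 77.256 m/s.
For a projectile landing at launch height, time of flight is t = 2 v_y / g = 2 × 77.256 / 9.8 = 15.77 s.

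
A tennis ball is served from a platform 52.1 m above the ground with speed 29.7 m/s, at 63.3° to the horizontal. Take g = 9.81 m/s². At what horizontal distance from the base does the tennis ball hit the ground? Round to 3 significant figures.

92.6 m

Components: v_x = 29.7 cos 63.3° = 13.34 m/s, v_y = 29.7 sin 63.3° = 26.53 m/s.
Vertical: 0 = 52.1 + 26.53 t − ½(9.81) t² ⇒ 4.905 t² − 26.53 t − 52.1 = 0.
t = [26.53 + √(703.8 + 1022)] / 9.810 = 6.939 s.
Horizontal: R = v_x · t = 13.34 × 6.939 = 92.6 m.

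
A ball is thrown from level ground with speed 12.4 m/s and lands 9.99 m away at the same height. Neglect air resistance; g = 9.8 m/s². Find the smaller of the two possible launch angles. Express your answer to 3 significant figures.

Level-ground range: R = v₀² sin(2θ)/g ⇒ sin 2θ = R g / v₀² = 9.99×9.8/12.4² = 0.6367.
2θ = arcsin(0.6367) = 39.55° or 180° − 39.55° = 140.45°.
So θ = 19.8° or θ = 70.2°.

19.8°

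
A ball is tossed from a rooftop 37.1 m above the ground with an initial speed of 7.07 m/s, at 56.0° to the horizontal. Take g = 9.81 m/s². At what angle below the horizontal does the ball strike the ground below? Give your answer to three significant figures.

81.9°

v_x = 7.07 cos 56.0° = 3.953 m/s.
At impact |v_y| = √(v_y0² + 2 g h) = √(5.861² + 2×9.81×37.1) = 27.61 m/s.
Angle below horizontal = arctan(|v_y| / v_x) = arctan(27.61 / 3.953) = 81.9°.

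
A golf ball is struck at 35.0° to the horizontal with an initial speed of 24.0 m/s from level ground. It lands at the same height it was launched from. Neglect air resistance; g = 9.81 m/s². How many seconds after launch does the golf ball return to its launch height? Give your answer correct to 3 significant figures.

Vertical component: v_y = 24.0 sin 35.0° = 13.77 m/s.
For a projectile landing at launch height, time of flight is t = 2 v_y / g = 2 × 13.77 / 9.81 = 2.81 s.

2.81 s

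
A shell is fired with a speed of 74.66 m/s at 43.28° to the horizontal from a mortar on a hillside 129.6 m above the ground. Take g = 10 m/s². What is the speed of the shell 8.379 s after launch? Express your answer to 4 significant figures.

63.38 m/s

v_x = 74.66 cos 43.28° = 54.353 m/s (constant).
v_y(t) = 74.66 sin 43.28° − g t = 51.184 − 10 × 8.379 = -32.606 m/s.
Speed = √(v_x² + v_y²) = √(2954.2 + 1063.2) = 63.38 m/s.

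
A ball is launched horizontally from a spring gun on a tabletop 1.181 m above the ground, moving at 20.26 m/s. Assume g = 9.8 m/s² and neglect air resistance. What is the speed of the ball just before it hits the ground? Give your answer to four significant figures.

20.82 m/s

Fall time: t = √(2 × 1.181 / 9.8) = 0.49094 s.
At impact: v_x = 20.26 m/s (unchanged), v_y = g t = 9.8 × 0.49094 = 4.8112 m/s.
Speed = √(v_x² + v_y²) = √(410.47 + 23.148) = 20.82 m/s.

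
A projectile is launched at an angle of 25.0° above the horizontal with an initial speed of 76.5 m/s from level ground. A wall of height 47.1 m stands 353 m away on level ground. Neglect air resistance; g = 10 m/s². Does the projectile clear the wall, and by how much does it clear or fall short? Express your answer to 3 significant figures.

No — it falls 12.1 m short of clearing the wall.

v_x = 76.5 cos 25.0° = 69.33 m/s; v_y0 = 76.5 sin 25.0° = 32.33 m/s.
Time to reach the wall: t = 353 / 69.33 = 5.092 s.
Height at that point: y = 32.33×5.092 − 5.000×5.092² = 34.98 m.
That is 47.1 − 34.98 = 12.1 m below the top of the wall, so the projectile does not clear it.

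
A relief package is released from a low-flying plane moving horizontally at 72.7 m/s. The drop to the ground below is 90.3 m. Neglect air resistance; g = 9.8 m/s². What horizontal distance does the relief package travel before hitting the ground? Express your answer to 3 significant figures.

Initial vertical velocity is zero, so the fall time comes from h = ½ g t²: t = √(2 × 90.3 / 9.8) = 4.293 s.
Horizontal motion is uniform at 72.7 m/s, so x = 72.7 × 4.293 = 312 m.

312 m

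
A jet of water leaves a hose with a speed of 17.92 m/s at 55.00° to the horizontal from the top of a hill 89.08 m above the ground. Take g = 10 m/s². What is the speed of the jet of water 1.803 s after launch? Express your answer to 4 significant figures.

v_x = 17.92 cos 55.00° = 10.278 m/s (constant).
v_y(t) = 17.92 sin 55.00° − g t = 14.679 − 10 × 1.803 = -3.3510 m/s.
Speed = √(v_x² + v_y²) = √(105.64 + 11.229) = 10.81 m/s.

10.81 m/s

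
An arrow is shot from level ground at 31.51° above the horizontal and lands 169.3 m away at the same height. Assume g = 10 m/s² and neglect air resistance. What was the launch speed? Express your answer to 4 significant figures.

43.59 m/s

On level ground, R = v₀² sin(2θ) / g, so v₀ = √(R g / sin 2θ).
sin(2 × 31.51°) = 0.8912.
v₀ = √(169.3 × 10 / 0.8912) = √1899.7 = 43.59 m/s.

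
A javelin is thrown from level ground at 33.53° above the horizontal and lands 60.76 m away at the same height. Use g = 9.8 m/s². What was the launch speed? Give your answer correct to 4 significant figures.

On level ground, R = v₀² sin(2θ) / g, so v₀ = √(R g / sin 2θ).
sin(2 × 33.53°) = 0.9209.
v₀ = √(60.76 × 9.8 / 0.9209) = √646.59 = 25.43 m/s.

25.43 m/s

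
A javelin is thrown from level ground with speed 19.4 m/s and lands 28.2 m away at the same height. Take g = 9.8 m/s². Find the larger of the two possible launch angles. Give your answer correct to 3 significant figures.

Level-ground range: R = v₀² sin(2θ)/g ⇒ sin 2θ = R g / v₀² = 28.2×9.8/19.4² = 0.7343.
2θ = arcsin(0.7343) = 47.25° or 180° − 47.25° = 132.75°.
So θ = 23.6° or θ = 66.4°.

66.4°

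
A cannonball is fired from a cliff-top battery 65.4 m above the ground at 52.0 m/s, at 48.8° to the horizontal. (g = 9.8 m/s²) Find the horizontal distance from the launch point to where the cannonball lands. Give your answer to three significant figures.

Components: v_x = 52.0 cos 48.8° = 34.25 m/s, v_y = 52.0 sin 48.8° = 39.13 m/s.
Vertical: 0 = 65.4 + 39.13 t − ½(9.8) t² ⇒ 4.900 t² − 39.13 t − 65.4 = 0.
t = [39.13 + √(1531 + 1282)] / 9.800 = 9.405 s.
Horizontal: R = v_x · t = 34.25 × 9.405 = 322 m.

322 m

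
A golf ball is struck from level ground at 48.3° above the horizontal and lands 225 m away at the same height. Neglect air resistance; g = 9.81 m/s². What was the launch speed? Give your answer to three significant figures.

47.1 m/s

On level ground, R = v₀² sin(2θ) / g, so v₀ = √(R g / sin 2θ).
sin(2 × 48.3°) = 0.9934.
v₀ = √(225 × 9.81 / 0.9934) = √2222 = 47.1 m/s.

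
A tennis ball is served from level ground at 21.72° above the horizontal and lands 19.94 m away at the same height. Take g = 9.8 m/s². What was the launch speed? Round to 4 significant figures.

16.86 m/s

On level ground, R = v₀² sin(2θ) / g, so v₀ = √(R g / sin 2θ).
sin(2 × 21.72°) = 0.6876.
v₀ = √(19.94 × 9.8 / 0.6876) = √284.19 = 16.86 m/s.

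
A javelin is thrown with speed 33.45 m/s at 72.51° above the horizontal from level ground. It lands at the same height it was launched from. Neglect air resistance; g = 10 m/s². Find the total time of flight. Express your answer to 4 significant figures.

Vertical component: v_y = 33.45 sin 72.51° = 31.904 m/s.
For a projectile landing at launch height, time of flight is t = 2 v_y / g = 2 × 31.904 / 10 = 6.381 s.

6.381 s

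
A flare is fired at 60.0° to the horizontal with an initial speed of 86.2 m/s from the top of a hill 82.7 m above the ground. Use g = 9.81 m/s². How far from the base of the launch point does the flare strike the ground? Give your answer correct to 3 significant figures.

Components: v_x = 86.2 cos 60.0° = 43.10 m/s, v_y = 86.2 sin 60.0° = 74.65 m/s.
Vertical: 0 = 82.7 + 74.65 t − ½(9.81) t² ⇒ 4.905 t² − 74.65 t − 82.7 = 0.
t = [74.65 + √(5573 + 1623)] / 9.810 = 16.26 s.
Horizontal: R = v_x · t = 43.10 × 16.26 = 701 m.

701 m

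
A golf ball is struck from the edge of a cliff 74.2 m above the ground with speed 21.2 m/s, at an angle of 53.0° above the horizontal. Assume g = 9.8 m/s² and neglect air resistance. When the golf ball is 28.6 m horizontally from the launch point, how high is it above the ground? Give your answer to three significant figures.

v_x = 21.2 cos 53.0° = 12.76 m/s, v_y0 = 21.2 sin 53.0° = 16.93 m/s.
Time to reach x = 28.6 m: t = x / v_x = 28.6 / 12.76 = 2.241 s.
y = 74.2 + v_y0 t − ½ g t² = 74.2 + 16.93×2.241 − 4.900×2.241² = 87.5 m.

87.5 m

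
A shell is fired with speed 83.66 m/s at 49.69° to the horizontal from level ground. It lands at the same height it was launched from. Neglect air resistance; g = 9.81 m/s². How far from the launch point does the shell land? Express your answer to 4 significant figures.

Components: v_x = 83.66 cos 49.69° = 54.122 m/s, v_y = 83.66 sin 49.69° = 63.795 m/s.
Time of flight (same landing height): t = 2 v_y / g = 2 × 63.795 / 9.81 = 13.006 s.
Range: R = v_x · t = 54.122 × 13.006 = 703.9 m.

703.9 m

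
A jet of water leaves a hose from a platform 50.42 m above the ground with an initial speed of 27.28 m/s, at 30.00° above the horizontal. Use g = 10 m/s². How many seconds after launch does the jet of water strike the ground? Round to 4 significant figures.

4.820 s

Vertical component: v_y = 27.28 sin 30.00° = 13.640 m/s.
Taking up as positive with launch at y = 50.42 m, landing at y = 0: 0 = 50.42 + 13.640 t − ½(10) t².
Solving 5.000 t² − 13.640 t − 50.42 = 0 gives t = [13.640 + √(13.640² + 4·5.000·50.42)] / 10.00 = 4.820 s.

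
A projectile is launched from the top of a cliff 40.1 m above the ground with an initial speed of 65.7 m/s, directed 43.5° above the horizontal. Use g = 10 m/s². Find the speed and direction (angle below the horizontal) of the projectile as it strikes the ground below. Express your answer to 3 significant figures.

71.5 m/s at 48.2° below the horizontal

v_x = 65.7 cos 43.5° = 47.66 m/s (constant).
|v_y| at impact = √((45.22)² + 2×10×40.1) = 53.36 m/s.
Speed = √(47.66² + 53.36²) = 71.5 m/s; angle = arctan(53.36/47.66) = 48.2° below horizontal.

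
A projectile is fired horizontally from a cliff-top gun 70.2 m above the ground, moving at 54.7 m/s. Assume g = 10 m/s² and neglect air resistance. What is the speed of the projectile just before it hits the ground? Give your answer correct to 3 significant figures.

Fall time: t = √(2 × 70.2 / 10) = 3.747 s.
At impact: v_x = 54.7 m/s (unchanged), v_y = g t = 10 × 3.747 = 37.47 m/s.
Speed = √(v_x² + v_y²) = √(2992 + 1404) = 66.3 m/s.

66.3 m/s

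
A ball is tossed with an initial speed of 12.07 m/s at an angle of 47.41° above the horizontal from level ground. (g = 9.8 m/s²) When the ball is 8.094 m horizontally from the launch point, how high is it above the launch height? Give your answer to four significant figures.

v_x = 12.07 cos 47.41° = 8.1683 m/s, v_y0 = 12.07 sin 47.41° = 8.8861 m/s.
Time to reach x = 8.094 m: t = x / v_x = 8.094 / 8.1683 = 0.99090 s.
y = v_y0 t − ½ g t² = 8.8861×0.99090 − 4.900×0.99090² = 3.994 m.

3.994 m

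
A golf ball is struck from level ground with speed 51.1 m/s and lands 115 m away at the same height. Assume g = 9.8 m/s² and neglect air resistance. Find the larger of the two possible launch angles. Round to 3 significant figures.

Level-ground range: R = v₀² sin(2θ)/g ⇒ sin 2θ = R g / v₀² = 115×9.8/51.1² = 0.4316.
2θ = arcsin(0.4316) = 25.57° or 180° − 25.57° = 154.43°.
So θ = 12.8° or θ = 77.2°.

77.2°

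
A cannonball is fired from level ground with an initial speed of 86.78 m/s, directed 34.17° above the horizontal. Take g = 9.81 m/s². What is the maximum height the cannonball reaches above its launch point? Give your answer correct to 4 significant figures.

Vertical component of launch velocity: v_y = 86.78 sin 34.17° = 48.740 m/s.
At the highest point the vertical velocity is zero, so v_y² = 2 g h_max.
h_max = (48.740)² / (2 × 9.81) = 2375.6 / 19.62 = 121.1 m.

121.1 m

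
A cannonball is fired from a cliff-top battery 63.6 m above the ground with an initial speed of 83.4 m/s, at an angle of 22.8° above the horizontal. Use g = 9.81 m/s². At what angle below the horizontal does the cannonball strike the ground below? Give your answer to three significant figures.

v_x = 83.4 cos 22.8° = 76.88 m/s.
At impact |v_y| = √(v_y0² + 2 g h) = √(32.32² + 2×9.81×63.6) = 47.88 m/s.
Angle below horizontal = arctan(|v_y| / v_x) = arctan(47.88 / 76.88) = 31.9°.

31.9°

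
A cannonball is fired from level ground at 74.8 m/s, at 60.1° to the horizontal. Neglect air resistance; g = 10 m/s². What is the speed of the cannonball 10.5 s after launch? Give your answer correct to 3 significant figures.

54.8 m/s

v_x = 74.8 cos 60.1° = 37.29 m/s (constant).
v_y(t) = 74.8 sin 60.1° − g t = 64.84 − 10 × 10.5 = -40.16 m/s.
Speed = √(v_x² + v_y²) = √(1391 + 1613) = 54.8 m/s.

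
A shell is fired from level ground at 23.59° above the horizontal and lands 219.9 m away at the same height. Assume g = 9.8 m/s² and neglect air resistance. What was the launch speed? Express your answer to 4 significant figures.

On level ground, R = v₀² sin(2θ) / g, so v₀ = √(R g / sin 2θ).
sin(2 × 23.59°) = 0.7335.
v₀ = √(219.9 × 9.8 / 0.7335) = √2938.0 = 54.20 m/s.

54.20 m/s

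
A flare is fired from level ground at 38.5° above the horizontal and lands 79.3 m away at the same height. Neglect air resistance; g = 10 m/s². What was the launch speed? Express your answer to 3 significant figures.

On level ground, R = v₀² sin(2θ) / g, so v₀ = √(R g / sin 2θ).
sin(2 × 38.5°) = 0.9744.
v₀ = √(79.3 × 10 / 0.9744) = √813.8 = 28.5 m/s.

28.5 m/s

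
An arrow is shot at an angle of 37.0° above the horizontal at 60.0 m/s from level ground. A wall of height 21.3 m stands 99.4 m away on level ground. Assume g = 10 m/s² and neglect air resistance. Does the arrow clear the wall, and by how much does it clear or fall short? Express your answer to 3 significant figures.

v_x = 60.0 cos 37.0° = 47.92 m/s; v_y0 = 60.0 sin 37.0° = 36.11 m/s.
Time to reach the wall: t = 99.4 / 47.92 = 2.074 s.
Height at that point: y = 36.11×2.074 − 5.000×2.074² = 53.38 m.
That is 53.38 − 21.3 = 32.1 m above the top of the wall, so the arrow clears it.

Yes — it clears the wall by 32.1 m.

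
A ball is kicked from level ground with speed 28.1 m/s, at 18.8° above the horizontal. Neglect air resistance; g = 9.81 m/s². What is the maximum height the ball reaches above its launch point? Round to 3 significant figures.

Vertical component of launch velocity: v_y = 28.1 sin 18.8° = 9.056 m/s.
At the highest point the vertical velocity is zero, so v_y² = 2 g h_max.
h_max = (9.056)² / (2 × 9.81) = 82.01 / 19.62 = 4.18 m.

4.18 m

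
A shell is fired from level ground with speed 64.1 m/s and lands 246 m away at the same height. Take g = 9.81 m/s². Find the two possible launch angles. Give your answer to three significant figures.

Level-ground range: R = v₀² sin(2θ)/g ⇒ sin 2θ = R g / v₀² = 246×9.81/64.1² = 0.5873.
2θ = arcsin(0.5873) = 35.97° or 180° − 35.97° = 144.03°.
So θ = 18.0° or θ = 72.0°.

18.0° and 72.0°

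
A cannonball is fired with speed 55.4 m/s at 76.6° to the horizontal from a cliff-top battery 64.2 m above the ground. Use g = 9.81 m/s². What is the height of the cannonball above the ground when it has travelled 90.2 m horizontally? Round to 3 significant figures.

v_x = 55.4 cos 76.6° = 12.84 m/s, v_y0 = 55.4 sin 76.6° = 53.89 m/s.
Time to reach x = 90.2 m: t = x / v_x = 90.2 / 12.84 = 7.025 s.
y = 64.2 + v_y0 t − ½ g t² = 64.2 + 53.89×7.025 − 4.905×7.025² = 201 m.

201 m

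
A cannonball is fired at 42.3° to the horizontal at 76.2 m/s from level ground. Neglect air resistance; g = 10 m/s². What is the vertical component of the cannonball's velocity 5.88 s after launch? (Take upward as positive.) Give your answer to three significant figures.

-7.52 m/s

Initial vertical component: v_y0 = 76.2 sin 42.3° = 51.28 m/s.
v_y(t) = v_y0 − g t = 51.28 − 10 × 5.88 = -7.52 m/s.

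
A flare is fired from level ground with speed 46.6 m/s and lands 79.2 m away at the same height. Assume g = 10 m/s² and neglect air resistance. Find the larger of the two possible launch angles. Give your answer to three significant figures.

79.3°

Level-ground range: R = v₀² sin(2θ)/g ⇒ sin 2θ = R g / v₀² = 79.2×10/46.6² = 0.3647.
2θ = arcsin(0.3647) = 21.39° or 180° − 21.39° = 158.61°.
So θ = 10.7° or θ = 79.3°.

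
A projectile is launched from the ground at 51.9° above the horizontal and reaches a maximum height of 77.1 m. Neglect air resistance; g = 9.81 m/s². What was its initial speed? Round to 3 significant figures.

49.4 m/s

At maximum height v_y = 0, so (v₀ sin θ)² = 2 g H.
v₀ sin 51.9° = √(2 × 9.81 × 77.1) = 38.89 m/s.
v₀ = 38.89 / sin 51.9° = 38.89 / 0.7869 = 49.4 m/s.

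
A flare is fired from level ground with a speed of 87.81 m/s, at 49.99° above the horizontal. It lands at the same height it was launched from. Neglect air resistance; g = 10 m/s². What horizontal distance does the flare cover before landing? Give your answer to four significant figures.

For level ground, R = v₀² sin(2θ) / g.
sin(2 × 49.99°) = sin 99.980° = 0.9849.
R = (87.81)² × 0.9849 / 10 = 759.4 m.

759.4 m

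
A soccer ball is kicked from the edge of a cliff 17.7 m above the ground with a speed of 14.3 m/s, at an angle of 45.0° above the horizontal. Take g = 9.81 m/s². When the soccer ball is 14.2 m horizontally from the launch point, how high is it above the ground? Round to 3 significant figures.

v_x = 14.3 cos 45.0° = 10.11 m/s, v_y0 = 14.3 sin 45.0° = 10.11 m/s.
Time to reach x = 14.2 m: t = x / v_x = 14.2 / 10.11 = 1.405 s.
y = 17.7 + v_y0 t − ½ g t² = 17.7 + 10.11×1.405 − 4.905×1.405² = 22.2 m.

22.2 m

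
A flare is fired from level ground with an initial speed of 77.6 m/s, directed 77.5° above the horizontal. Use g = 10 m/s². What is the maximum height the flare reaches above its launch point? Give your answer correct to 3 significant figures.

Vertical component of launch velocity: v_y = 77.6 sin 77.5° = 75.76 m/s.
At the highest point the vertical velocity is zero, so v_y² = 2 g h_max.
h_max = (75.76)² / (2 × 10) = 5740 / 20.00 = 287 m.

287 m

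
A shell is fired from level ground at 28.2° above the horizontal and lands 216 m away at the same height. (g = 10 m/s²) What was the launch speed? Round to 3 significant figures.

On level ground, R = v₀² sin(2θ) / g, so v₀ = √(R g / sin 2θ).
sin(2 × 28.2°) = 0.8329.
v₀ = √(216 × 10 / 0.8329) = √2593 = 50.9 m/s.

50.9 m/s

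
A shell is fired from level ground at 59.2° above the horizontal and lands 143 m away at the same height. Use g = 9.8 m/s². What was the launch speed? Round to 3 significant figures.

On level ground, R = v₀² sin(2θ) / g, so v₀ = √(R g / sin 2θ).
sin(2 × 59.2°) = 0.8796.
v₀ = √(143 × 9.8 / 0.8796) = √1593 = 39.9 m/s.

39.9 m/s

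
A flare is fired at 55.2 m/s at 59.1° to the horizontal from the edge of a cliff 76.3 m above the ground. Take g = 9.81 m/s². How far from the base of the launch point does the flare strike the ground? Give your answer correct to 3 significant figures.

314 m

Components: v_x = 55.2 cos 59.1° = 28.35 m/s, v_y = 55.2 sin 59.1° = 47.37 m/s.
Vertical: 0 = 76.3 + 47.37 t − ½(9.81) t² ⇒ 4.905 t² − 47.37 t − 76.3 = 0.
t = [47.37 + √(2244 + 1497)] / 9.810 = 11.06 s.
Horizontal: R = v_x · t = 28.35 × 11.06 = 314 m.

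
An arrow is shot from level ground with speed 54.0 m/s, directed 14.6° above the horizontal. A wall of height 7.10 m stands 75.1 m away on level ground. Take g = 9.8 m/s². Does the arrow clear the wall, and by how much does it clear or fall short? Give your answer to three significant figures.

v_x = 54.0 cos 14.6° = 52.26 m/s; v_y0 = 54.0 sin 14.6° = 13.61 m/s.
Time to reach the wall: t = 75.1 / 52.26 = 1.437 s.
Height at that point: y = 13.61×1.437 − 4.900×1.437² = 9.439 m.
That is 9.439 − 7.10 = 2.34 m above the top of the wall, so the arrow clears it.

Yes — it clears the wall by 2.34 m.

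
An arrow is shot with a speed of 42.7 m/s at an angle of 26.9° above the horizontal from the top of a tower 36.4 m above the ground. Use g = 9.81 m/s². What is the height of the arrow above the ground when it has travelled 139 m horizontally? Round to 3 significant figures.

v_x = 42.7 cos 26.9° = 38.08 m/s, v_y0 = 42.7 sin 26.9° = 19.32 m/s.
Time to reach x = 139 m: t = x / v_x = 139 / 38.08 = 3.650 s.
y = 36.4 + v_y0 t − ½ g t² = 36.4 + 19.32×3.650 − 4.905×3.650² = 41.6 m.

41.6 m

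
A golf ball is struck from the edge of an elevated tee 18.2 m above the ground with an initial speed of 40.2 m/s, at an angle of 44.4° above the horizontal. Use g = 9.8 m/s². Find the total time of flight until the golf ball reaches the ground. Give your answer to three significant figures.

6.33 s

Vertical component: v_y = 40.2 sin 44.4° = 28.13 m/s.
Taking up as positive with launch at y = 18.2 m, landing at y = 0: 0 = 18.2 + 28.13 t − ½(9.8) t².
Solving 4.900 t² − 28.13 t − 18.2 = 0 gives t = [28.13 + √(28.13² + 4·4.900·18.2)] / 9.800 = 6.33 s.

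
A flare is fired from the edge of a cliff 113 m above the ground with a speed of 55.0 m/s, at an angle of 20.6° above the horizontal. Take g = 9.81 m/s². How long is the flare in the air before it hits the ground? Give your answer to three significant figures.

Vertical component: v_y = 55.0 sin 20.6° = 19.35 m/s.
Taking up as positive with launch at y = 113 m, landing at y = 0: 0 = 113 + 19.35 t − ½(9.81) t².
Solving 4.905 t² − 19.35 t − 113 = 0 gives t = [19.35 + √(19.35² + 4·4.905·113)] / 9.810 = 7.16 s.

7.16 s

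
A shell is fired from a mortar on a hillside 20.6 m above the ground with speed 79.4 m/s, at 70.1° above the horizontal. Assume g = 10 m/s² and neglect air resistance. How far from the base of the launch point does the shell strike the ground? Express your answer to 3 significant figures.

411 m

Components: v_x = 79.4 cos 70.1° = 27.03 m/s, v_y = 79.4 sin 70.1° = 74.66 m/s.
Vertical: 0 = 20.6 + 74.66 t − ½(10) t² ⇒ 5.000 t² − 74.66 t − 20.6 = 0.
t = [74.66 + √(5574 + 412.0)] / 10.00 = 15.20 s.
Horizontal: R = v_x · t = 27.03 × 15.20 = 411 m.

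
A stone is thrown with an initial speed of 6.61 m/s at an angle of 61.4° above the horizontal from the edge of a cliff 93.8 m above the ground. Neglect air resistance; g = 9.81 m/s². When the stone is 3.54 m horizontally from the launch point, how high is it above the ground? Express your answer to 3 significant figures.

v_x = 6.61 cos 61.4° = 3.164 m/s, v_y0 = 6.61 sin 61.4° = 5.803 m/s.
Time to reach x = 3.54 m: t = x / v_x = 3.54 / 3.164 = 1.119 s.
y = 93.8 + v_y0 t − ½ g t² = 93.8 + 5.803×1.119 − 4.905×1.119² = 94.2 m.

94.2 m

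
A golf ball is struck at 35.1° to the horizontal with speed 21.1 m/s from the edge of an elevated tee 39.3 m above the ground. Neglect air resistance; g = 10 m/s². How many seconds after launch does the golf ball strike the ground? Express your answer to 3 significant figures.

4.27 s

Vertical component: v_y = 21.1 sin 35.1° = 12.13 m/s.
Taking up as positive with launch at y = 39.3 m, landing at y = 0: 0 = 39.3 + 12.13 t − ½(10) t².
Solving 5.000 t² − 12.13 t − 39.3 = 0 gives t = [12.13 + √(12.13² + 4·5.000·39.3)] / 10.00 = 4.27 s.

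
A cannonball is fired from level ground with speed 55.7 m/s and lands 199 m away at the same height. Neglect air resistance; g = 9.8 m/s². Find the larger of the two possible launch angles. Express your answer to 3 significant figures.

70.5°

Level-ground range: R = v₀² sin(2θ)/g ⇒ sin 2θ = R g / v₀² = 199×9.8/55.7² = 0.6286.
2θ = arcsin(0.6286) = 38.95° or 180° − 38.95° = 141.05°.
So θ = 19.5° or θ = 70.5°.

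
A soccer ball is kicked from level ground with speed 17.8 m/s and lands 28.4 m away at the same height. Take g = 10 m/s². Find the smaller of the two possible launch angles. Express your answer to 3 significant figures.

31.8°

Level-ground range: R = v₀² sin(2θ)/g ⇒ sin 2θ = R g / v₀² = 28.4×10/17.8² = 0.8964.
2θ = arcsin(0.8964) = 63.69° or 180° − 63.69° = 116.31°.
So θ = 31.8° or θ = 58.2°.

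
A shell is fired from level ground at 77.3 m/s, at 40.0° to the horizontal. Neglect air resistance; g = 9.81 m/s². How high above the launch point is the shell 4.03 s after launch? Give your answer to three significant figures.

121 m

v_y0 = 77.3 sin 40.0° = 49.69 m/s.
y(t) = v_y0 t − ½ g t² = 49.69×4.03 − 4.905×4.03² = 121 m.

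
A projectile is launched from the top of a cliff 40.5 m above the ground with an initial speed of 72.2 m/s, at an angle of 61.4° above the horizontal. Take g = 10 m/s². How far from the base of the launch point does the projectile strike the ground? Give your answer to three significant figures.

Components: v_x = 72.2 cos 61.4° = 34.56 m/s, v_y = 72.2 sin 61.4° = 63.39 m/s.
Vertical: 0 = 40.5 + 63.39 t − ½(10) t² ⇒ 5.000 t² − 63.39 t − 40.5 = 0.
t = [63.39 + √(4018 + 810.0)] / 10.00 = 13.29 s.
Horizontal: R = v_x · t = 34.56 × 13.29 = 459 m.

459 m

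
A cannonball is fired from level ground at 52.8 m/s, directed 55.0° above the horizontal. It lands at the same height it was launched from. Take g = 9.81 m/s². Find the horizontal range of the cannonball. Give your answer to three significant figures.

For level ground, R = v₀² sin(2θ) / g.
sin(2 × 55.0°) = sin 110.0° = 0.9397.
R = (52.8)² × 0.9397 / 9.81 = 267 m.

267 m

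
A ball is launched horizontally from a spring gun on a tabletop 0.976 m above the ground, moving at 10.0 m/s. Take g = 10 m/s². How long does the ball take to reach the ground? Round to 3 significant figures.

0.442 s

The horizontal speed doesn't affect the fall. With v_y0 = 0, h = ½ g t².
t = √(2 × 0.976 / 10) = √0.1952 = 0.442 s.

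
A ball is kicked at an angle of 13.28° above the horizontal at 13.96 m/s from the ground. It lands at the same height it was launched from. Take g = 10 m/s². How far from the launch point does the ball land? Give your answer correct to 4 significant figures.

Components: v_x = 13.96 cos 13.28° = 13.587 m/s, v_y = 13.96 sin 13.28° = 3.2068 m/s.
Time of flight (same landing height): t = 2 v_y / g = 2 × 3.2068 / 10 = 0.64136 s.
Range: R = v_x · t = 13.587 × 0.64136 = 8.714 m.

8.714 m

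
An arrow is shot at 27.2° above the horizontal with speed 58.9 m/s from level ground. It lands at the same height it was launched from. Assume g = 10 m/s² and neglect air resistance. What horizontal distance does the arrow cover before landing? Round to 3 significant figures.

Components: v_x = 58.9 cos 27.2° = 52.39 m/s, v_y = 58.9 sin 27.2° = 26.92 m/s.
Time of flight (same landing height): t = 2 v_y / g = 2 × 26.92 / 10 = 5.384 s.
Range: R = v_x · t = 52.39 × 5.384 = 282 m.

282 m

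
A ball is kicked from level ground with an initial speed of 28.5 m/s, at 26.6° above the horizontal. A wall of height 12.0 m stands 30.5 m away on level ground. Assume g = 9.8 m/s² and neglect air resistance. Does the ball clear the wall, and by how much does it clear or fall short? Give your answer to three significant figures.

v_x = 28.5 cos 26.6° = 25.48 m/s; v_y0 = 28.5 sin 26.6° = 12.76 m/s.
Time to reach the wall: t = 30.5 / 25.48 = 1.197 s.
Height at that point: y = 12.76×1.197 − 4.900×1.197² = 8.253 m.
That is 12.0 − 8.253 = 3.75 m below the top of the wall, so the ball does not clear it.

No — it falls 3.75 m short of clearing the wall.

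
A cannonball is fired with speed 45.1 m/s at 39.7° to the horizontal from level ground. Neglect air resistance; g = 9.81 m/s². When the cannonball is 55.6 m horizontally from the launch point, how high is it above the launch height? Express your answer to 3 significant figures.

33.6 m

v_x = 45.1 cos 39.7° = 34.70 m/s, v_y0 = 45.1 sin 39.7° = 28.81 m/s.
Time to reach x = 55.6 m: t = x / v_x = 55.6 / 34.70 = 1.602 s.
y = v_y0 t − ½ g t² = 28.81×1.602 − 4.905×1.602² = 33.6 m.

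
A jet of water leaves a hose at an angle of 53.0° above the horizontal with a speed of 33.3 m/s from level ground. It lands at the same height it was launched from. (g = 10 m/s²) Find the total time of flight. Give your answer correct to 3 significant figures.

Vertical component: v_y = 33.3 sin 53.0° = 26.59 m/s.
For a projectile landing at launch height, time of flight is t = 2 v_y / g = 2 × 26.59 / 10 = 5.32 s.

5.32 s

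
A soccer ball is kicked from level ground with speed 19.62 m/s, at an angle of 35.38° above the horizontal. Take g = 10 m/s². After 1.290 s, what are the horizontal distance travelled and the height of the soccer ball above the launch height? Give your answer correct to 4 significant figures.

x = 20.64 m, y = 6.334 m

v_x = 19.62 cos 35.38° = 15.997 m/s; v_y0 = 19.62 sin 35.38° = 11.360 m/s.
x = v_x t = 15.997 × 1.290 = 20.64 m.
y = v_y0 t − ½ g t² = 11.360×1.290 − 5.000×1.290² = 6.334 m.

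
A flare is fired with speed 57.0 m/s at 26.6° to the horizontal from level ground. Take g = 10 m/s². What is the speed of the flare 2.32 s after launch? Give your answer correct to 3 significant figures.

v_x = 57.0 cos 26.6° = 50.97 m/s (constant).
v_y(t) = 57.0 sin 26.6° − g t = 25.52 − 10 × 2.32 = 2.320 m/s.
Speed = √(v_x² + v_y²) = √(2598 + 5.382) = 51.0 m/s.

51.0 m/s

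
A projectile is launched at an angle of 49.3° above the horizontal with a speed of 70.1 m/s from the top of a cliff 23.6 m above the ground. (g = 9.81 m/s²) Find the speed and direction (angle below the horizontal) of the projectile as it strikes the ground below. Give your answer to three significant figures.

73.3 m/s at 51.4° below the horizontal

v_x = 70.1 cos 49.3° = 45.71 m/s (constant).
|v_y| at impact = √((53.15)² + 2×9.81×23.6) = 57.34 m/s.
Speed = √(45.71² + 57.34²) = 73.3 m/s; angle = arctan(57.34/45.71) = 51.4° below horizontal.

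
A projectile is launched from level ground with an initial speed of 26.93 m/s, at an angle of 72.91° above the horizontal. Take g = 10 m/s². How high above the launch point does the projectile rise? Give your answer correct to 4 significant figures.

33.13 m

Vertical component of launch velocity: v_y = 26.93 sin 72.91° = 25.741 m/s.
At the highest point the vertical velocity is zero, so v_y² = 2 g h_max.
h_max = (25.741)² / (2 × 10) = 662.60 / 20.00 = 33.13 m.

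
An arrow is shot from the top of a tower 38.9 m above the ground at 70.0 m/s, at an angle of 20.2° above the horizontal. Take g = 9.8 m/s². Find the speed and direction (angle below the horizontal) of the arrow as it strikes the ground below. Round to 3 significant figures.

75.2 m/s at 29.2° below the horizontal

v_x = 70.0 cos 20.2° = 65.69 m/s (constant).
|v_y| at impact = √((24.17)² + 2×9.8×38.9) = 36.70 m/s.
Speed = √(65.69² + 36.70²) = 75.2 m/s; angle = arctan(36.70/65.69) = 29.2° below horizontal.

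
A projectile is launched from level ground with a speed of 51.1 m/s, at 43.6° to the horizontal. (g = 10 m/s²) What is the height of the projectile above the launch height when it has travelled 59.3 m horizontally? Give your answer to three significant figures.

43.6 m

v_x = 51.1 cos 43.6° = 37.01 m/s, v_y0 = 51.1 sin 43.6° = 35.24 m/s.
Time to reach x = 59.3 m: t = x / v_x = 59.3 / 37.01 = 1.602 s.
y = v_y0 t − ½ g t² = 35.24×1.602 − 5.000×1.602² = 43.6 m.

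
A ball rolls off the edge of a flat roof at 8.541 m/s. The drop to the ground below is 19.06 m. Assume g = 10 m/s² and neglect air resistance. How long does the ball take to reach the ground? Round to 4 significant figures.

The horizontal speed doesn't affect the fall. With v_y0 = 0, h = ½ g t².
t = √(2 × 19.06 / 10) = √3.8120 = 1.952 s.

1.952 s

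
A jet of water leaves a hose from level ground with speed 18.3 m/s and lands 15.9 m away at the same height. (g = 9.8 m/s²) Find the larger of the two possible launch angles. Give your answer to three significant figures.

Level-ground range: R = v₀² sin(2θ)/g ⇒ sin 2θ = R g / v₀² = 15.9×9.8/18.3² = 0.4653.
2θ = arcsin(0.4653) = 27.73° or 180° − 27.73° = 152.27°.
So θ = 13.9° or θ = 76.1°.

76.1°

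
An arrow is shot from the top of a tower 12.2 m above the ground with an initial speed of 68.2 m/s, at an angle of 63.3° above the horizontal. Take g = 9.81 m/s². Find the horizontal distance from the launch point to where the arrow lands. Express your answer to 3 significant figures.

387 m

Components: v_x = 68.2 cos 63.3° = 30.64 m/s, v_y = 68.2 sin 63.3° = 60.93 m/s.
Vertical: 0 = 12.2 + 60.93 t − ½(9.81) t² ⇒ 4.905 t² − 60.93 t − 12.2 = 0.
t = [60.93 + √(3712 + 239.4)] / 9.810 = 12.62 s.
Horizontal: R = v_x · t = 30.64 × 12.62 = 387 m.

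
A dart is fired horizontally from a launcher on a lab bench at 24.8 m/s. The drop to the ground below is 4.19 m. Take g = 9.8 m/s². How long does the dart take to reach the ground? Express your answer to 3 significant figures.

The horizontal speed doesn't affect the fall. With v_y0 = 0, h = ½ g t².
t = √(2 × 4.19 / 9.8) = √0.8551 = 0.925 s.

0.925 s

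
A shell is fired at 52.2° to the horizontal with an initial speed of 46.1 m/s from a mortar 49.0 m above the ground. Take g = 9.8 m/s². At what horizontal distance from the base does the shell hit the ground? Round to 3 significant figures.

243 m

Components: v_x = 46.1 cos 52.2° = 28.26 m/s, v_y = 46.1 sin 52.2° = 36.43 m/s.
Vertical: 0 = 49.0 + 36.43 t − ½(9.8) t² ⇒ 4.900 t² − 36.43 t − 49.0 = 0.
t = [36.43 + √(1327 + 960.4)] / 9.800 = 8.598 s.
Horizontal: R = v_x · t = 28.26 × 8.598 = 243 m.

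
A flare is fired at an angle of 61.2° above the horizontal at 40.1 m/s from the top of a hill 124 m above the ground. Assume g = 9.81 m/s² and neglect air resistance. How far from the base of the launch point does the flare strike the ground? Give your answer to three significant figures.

Components: v_x = 40.1 cos 61.2° = 19.32 m/s, v_y = 40.1 sin 61.2° = 35.14 m/s.
Vertical: 0 = 124 + 35.14 t − ½(9.81) t² ⇒ 4.905 t² − 35.14 t − 124 = 0.
t = [35.14 + √(1235 + 2433)] / 9.810 = 9.756 s.
Horizontal: R = v_x · t = 19.32 × 9.756 = 188 m.

188 m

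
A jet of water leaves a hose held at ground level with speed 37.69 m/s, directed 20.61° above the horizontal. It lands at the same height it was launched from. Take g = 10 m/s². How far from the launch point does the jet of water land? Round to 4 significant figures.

93.61 m

For level ground, R = v₀² sin(2θ) / g.
sin(2 × 20.61°) = sin 41.220° = 0.6590.
R = (37.69)² × 0.6590 / 10 = 93.61 m.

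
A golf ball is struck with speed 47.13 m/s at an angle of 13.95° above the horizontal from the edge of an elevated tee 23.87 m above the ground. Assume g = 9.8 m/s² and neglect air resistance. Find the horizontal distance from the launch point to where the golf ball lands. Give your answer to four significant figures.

167.1 m

Components: v_x = 47.13 cos 13.95° = 45.740 m/s, v_y = 47.13 sin 13.95° = 11.362 m/s.
Vertical: 0 = 23.87 + 11.362 t − ½(9.8) t² ⇒ 4.900 t² − 11.362 t − 23.87 = 0.
t = [11.362 + √(129.10 + 467.85)] / 9.800 = 3.6525 s.
Horizontal: R = v_x · t = 45.740 × 3.6525 = 167.1 m.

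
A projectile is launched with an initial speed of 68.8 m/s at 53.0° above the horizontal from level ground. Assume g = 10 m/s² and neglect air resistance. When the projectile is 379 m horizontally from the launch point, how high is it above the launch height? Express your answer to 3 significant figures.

v_x = 68.8 cos 53.0° = 41.40 m/s, v_y0 = 68.8 sin 53.0° = 54.95 m/s.
Time to reach x = 379 m: t = x / v_x = 379 / 41.40 = 9.155 s.
y = v_y0 t − ½ g t² = 54.95×9.155 − 5.000×9.155² = 84.0 m.

84.0 m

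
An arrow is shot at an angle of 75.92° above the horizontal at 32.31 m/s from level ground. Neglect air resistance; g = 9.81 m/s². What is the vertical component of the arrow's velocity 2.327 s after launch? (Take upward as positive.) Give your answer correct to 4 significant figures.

Initial vertical component: v_y0 = 32.31 sin 75.92° = 31.339 m/s.
v_y(t) = v_y0 − g t = 31.339 − 9.81 × 2.327 = 8.511 m/s.

8.511 m/s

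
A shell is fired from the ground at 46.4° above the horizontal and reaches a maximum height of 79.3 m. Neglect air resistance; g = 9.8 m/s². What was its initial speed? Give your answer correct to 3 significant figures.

54.4 m/s

At maximum height v_y = 0, so (v₀ sin θ)² = 2 g H.
v₀ sin 46.4° = √(2 × 9.8 × 79.3) = 39.42 m/s.
v₀ = 39.42 / sin 46.4° = 39.42 / 0.7242 = 54.4 m/s.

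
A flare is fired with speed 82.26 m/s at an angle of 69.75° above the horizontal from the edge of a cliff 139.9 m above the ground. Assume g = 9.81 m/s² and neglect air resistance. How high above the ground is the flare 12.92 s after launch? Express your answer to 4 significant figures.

318.2 m

v_y0 = 82.26 sin 69.75° = 77.176 m/s.
y(t) = 139.9 + v_y0 t − ½ g t² = 139.9 + 77.176×12.92 − ½×9.81×12.92² = 318.2 m.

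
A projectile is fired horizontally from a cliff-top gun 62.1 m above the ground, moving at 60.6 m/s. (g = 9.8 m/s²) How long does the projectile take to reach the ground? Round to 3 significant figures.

3.56 s

The horizontal speed doesn't affect the fall. With v_y0 = 0, h = ½ g t².
t = √(2 × 62.1 / 9.8) = √12.67 = 3.56 s.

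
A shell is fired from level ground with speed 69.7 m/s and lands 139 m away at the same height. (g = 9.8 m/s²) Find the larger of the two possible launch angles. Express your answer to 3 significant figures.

Level-ground range: R = v₀² sin(2θ)/g ⇒ sin 2θ = R g / v₀² = 139×9.8/69.7² = 0.2804.
2θ = arcsin(0.2804) = 16.28° or 180° − 16.28° = 163.72°.
So θ = 8.14° or θ = 81.9°.

81.9°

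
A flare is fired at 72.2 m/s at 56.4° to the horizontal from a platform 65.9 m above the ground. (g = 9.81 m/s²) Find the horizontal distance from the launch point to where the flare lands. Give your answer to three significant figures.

Components: v_x = 72.2 cos 56.4° = 39.95 m/s, v_y = 72.2 sin 56.4° = 60.14 m/s.
Vertical: 0 = 65.9 + 60.14 t − ½(9.81) t² ⇒ 4.905 t² − 60.14 t − 65.9 = 0.
t = [60.14 + √(3617 + 1293)] / 9.810 = 13.27 s.
Horizontal: R = v_x · t = 39.95 × 13.27 = 530 m.

530 m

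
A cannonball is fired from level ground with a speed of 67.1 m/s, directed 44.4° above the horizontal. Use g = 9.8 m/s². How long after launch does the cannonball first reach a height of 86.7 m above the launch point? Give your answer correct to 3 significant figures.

v_y0 = 67.1 sin 44.4° = 46.95 m/s.
Set y = v_y0 t − ½ g t² = 86.7: 4.900 t² − 46.95 t + 86.7 = 0.
t = [46.95 ± √(2204 − 1699)] / 9.8 = (46.95 ± 22.47) / 9.8, giving t = 2.50 s or t = 7.08 s.
The cannonball is on the way up at the first time, so t = 2.50 s.

2.50 s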